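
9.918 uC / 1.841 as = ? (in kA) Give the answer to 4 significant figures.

5387000000 kA

(9.918 × 10^-6) / (1.841 × 10^-18) = 5.38729 × 10^12 A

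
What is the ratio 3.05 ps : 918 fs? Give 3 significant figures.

3.32

(3.05 × 10^-12) / (918 × 10^-15) = 0.003322 × 10^3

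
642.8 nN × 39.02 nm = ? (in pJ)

642.8 × 10^-9 × 39.02 × 10^-9 = 25082.056 × 10^-18 J

0.025082056 pJ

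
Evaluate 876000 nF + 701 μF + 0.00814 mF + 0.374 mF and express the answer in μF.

In μF:
  876000 nF = 876000 × 10^-3 μF = 876
  701 μF → 701
  0.00814 mF = 0.00814 × 10^3 μF = 8.14
  0.374 mF = 0.374 × 10^3 μF = 374
Sum: 876 + 701 + 8.14 + 374 = 1959.14

1959.14 μF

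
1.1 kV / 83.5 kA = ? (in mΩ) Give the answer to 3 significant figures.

13.2 mΩ

(1.1 × 10^3) / (83.5 × 10^3) = 0.013174 Ω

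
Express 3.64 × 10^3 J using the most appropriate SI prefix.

3.64 kJ

= 3.64 × 10^3 J; 10^3 is kilo.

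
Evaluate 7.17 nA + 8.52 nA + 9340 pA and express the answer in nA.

In nA:
  7.17 nA → 7.17
  8.52 nA → 8.52
  9340 pA = 9340 × 10^-3 nA = 9.34
Sum: 7.17 + 8.52 + 9.34 = 25.03

25.03 nA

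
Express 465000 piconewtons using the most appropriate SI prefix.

465 nanonewtons

= 465 × 10⁻⁹ newtons; 10⁻⁹ is nano.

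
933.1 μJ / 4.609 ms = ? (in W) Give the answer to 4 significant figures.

0.2025 W

(933.1e-6) / (4.609e-3) = 202.452e-3 W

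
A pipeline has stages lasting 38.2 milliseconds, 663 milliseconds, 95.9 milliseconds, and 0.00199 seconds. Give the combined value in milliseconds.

In milliseconds:
  38.2 milliseconds → 38.2
  663 milliseconds → 663
  95.9 milliseconds → 95.9
  0.00199 seconds = 0.00199 × 10³ milliseconds = 1.99
Sum: 38.2 + 663 + 95.9 + 1.99 = 799.09

799.09 milliseconds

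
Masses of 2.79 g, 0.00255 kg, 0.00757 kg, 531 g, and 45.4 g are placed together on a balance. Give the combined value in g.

In g:
  2.79 g → 2.79
  0.00255 kg = 0.00255 × 10^3 g = 2.55
  0.00757 kg = 0.00757 × 10^3 g = 7.57
  531 g → 531
  45.4 g → 45.4
Sum: 2.79 + 2.55 + 7.57 + 531 + 45.4 = 589.31

589.31 g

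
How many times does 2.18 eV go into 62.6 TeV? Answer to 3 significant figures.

28700000000000

(62.6e12) / (2.18) = 28.72e12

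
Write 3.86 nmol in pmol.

3860 pmol

nano = 10^-9, pico = 10^-12; factor is 10^3.
3.86 × 10^3 = 3860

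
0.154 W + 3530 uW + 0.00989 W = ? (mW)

167.42 mW

In mW:
  0.154 W = 0.154e3 mW = 154
  3530 uW = 3530e-3 mW = 3.53
  0.00989 W = 0.00989e3 mW = 9.89
Sum: 154 + 3.53 + 9.89 = 167.42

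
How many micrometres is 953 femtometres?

0.000000953 micrometres

femto = 10⁻¹⁵, micro = 10⁻⁶; factor is 10⁻⁹.
953 × 10⁻⁹ = 0.000000953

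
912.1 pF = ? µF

0.0009121 µF

pico = 10^-12, micro = 10^-6; factor is 10^-6.
912.1 × 10^-6 = 0.0009121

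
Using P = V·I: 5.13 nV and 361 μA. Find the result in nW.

0.00185193 nW

5.13 × 10⁻⁹ × 361 × 10⁻⁶ = 1851.93 × 10⁻¹⁵ W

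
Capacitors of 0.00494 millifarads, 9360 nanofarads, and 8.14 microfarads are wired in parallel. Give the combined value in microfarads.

In microfarads:
  0.00494 millifarads = 0.00494 × 10^3 microfarads = 4.94
  9360 nanofarads = 9360 × 10^-3 microfarads = 9.36
  8.14 microfarads → 8.14
Sum: 4.94 + 9.36 + 8.14 = 22.44

22.44 microfarads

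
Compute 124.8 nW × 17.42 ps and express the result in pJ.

0.000002174016 pJ

124.8 × 10⁻⁹ × 17.42 × 10⁻¹² = 2174.016 × 10⁻²¹ J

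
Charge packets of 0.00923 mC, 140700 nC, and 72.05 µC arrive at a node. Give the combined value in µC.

In µC:
  0.00923 mC = 0.00923 × 10³ µC = 9.23
  140700 nC = 140700 × 10⁻³ µC = 140.7
  72.05 µC → 72.05
Sum: 9.23 + 140.7 + 72.05 = 221.98

221.98 µC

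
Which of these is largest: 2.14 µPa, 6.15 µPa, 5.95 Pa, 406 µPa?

2.14 µPa = 0.00000214 Pa
6.15 µPa = 0.00000615 Pa
5.95 Pa = 5.95 Pa
406 µPa = 0.000406 Pa

5.95 Pa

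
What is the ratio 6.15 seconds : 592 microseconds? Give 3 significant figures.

10400

(6.15) / (592 × 10^-6) = 0.01039 × 10^6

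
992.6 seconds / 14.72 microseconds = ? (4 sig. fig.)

67430000

(992.6) / (14.72 × 10⁻⁶) = 67.432 × 10⁶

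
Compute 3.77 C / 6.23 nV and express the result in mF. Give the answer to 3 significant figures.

605000000000 mF

(3.77) / (6.23 × 10^-9) = 0.60514 × 10^9 F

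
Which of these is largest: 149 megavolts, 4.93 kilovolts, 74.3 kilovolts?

149 megavolts = 149000000 volts
4.93 kilovolts = 4930 volts
74.3 kilovolts = 74300 volts

149 megavolts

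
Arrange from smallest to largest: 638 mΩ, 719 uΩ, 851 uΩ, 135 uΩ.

638 mΩ = 0.638 Ω
719 uΩ = 0.000719 Ω
851 uΩ = 0.000851 Ω
135 uΩ = 0.000135 Ω

135 uΩ < 719 uΩ < 851 uΩ < 638 mΩ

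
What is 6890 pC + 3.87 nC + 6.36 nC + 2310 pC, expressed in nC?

19.43 nC

In nC:
  6890 pC = 6890 × 10^-3 nC = 6.89
  3.87 nC → 3.87
  6.36 nC → 6.36
  2310 pC = 2310 × 10^-3 nC = 2.31
Sum: 6.89 + 3.87 + 6.36 + 2.31 = 19.43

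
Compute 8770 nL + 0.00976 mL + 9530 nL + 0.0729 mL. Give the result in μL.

In μL:
  8770 nL = 8770 × 10⁻³ μL = 8.77
  0.00976 mL = 0.00976 × 10³ μL = 9.76
  9530 nL = 9530 × 10⁻³ μL = 9.53
  0.0729 mL = 0.0729 × 10³ μL = 72.9
Sum: 8.77 + 9.76 + 9.53 + 72.9 = 100.96

100.96 μL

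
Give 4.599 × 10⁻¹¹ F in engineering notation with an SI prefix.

45.99 pF

= 45.99 × 10⁻¹² F; 10⁻¹² is pico.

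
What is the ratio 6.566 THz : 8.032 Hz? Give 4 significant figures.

(6.566 × 10^12) / (8.032) = 0.81748 × 10^12

817500000000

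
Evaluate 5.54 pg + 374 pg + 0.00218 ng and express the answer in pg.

381.72 pg

In pg:
  5.54 pg → 5.54
  374 pg → 374
  0.00218 ng = 0.00218e3 pg = 2.18
Sum: 5.54 + 374 + 2.18 = 381.72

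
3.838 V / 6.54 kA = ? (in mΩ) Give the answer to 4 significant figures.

(3.838) / (6.54 × 10^3) = 0.58685 × 10^-3 Ω

0.5869 mΩ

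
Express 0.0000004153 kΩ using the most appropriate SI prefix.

415.3 μΩ

= 415.3e-6 Ω; 1e-6 is micro.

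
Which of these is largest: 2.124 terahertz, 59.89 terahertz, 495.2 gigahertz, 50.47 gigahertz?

59.89 terahertz

2.124 terahertz = 2124000000000 hertz
59.89 terahertz = 59890000000000 hertz
495.2 gigahertz = 495200000000 hertz
50.47 gigahertz = 50470000000 hertz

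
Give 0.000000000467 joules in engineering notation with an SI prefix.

467 picojoules

= 467 × 10^-12 joules; 10^-12 is pico.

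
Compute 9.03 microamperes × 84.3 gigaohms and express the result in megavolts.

0.761229 megavolts

9.03 × 10^-6 × 84.3 × 10^9 = 761.229 × 10^3 V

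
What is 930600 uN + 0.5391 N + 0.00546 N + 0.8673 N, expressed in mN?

In mN:
  930600 uN = 930600 × 10⁻³ mN = 930.6
  0.5391 N = 0.5391 × 10³ mN = 539.1
  0.00546 N = 0.00546 × 10³ mN = 5.46
  0.8673 N = 0.8673 × 10³ mN = 867.3
Sum: 930.6 + 539.1 + 5.46 + 867.3 = 2342.46

2342.46 mN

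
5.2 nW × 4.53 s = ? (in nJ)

5.2 × 10⁻⁹ × 4.53 = 23.556 × 10⁻⁹ J

23.556 nJ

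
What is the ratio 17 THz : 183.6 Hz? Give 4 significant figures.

(17 × 10^12) / (183.6) = 0.092593 × 10^12

92590000000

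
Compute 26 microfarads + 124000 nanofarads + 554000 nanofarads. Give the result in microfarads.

In microfarads:
  26 microfarads → 26
  124000 nanofarads = 124000e-3 microfarads = 124
  554000 nanofarads = 554000e-3 microfarads = 554
Sum: 26 + 124 + 554 = 704

704 microfarads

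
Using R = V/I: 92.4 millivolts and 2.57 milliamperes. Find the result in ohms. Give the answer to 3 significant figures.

(92.4 × 10⁻³) / (2.57 × 10⁻³) = 35.953 Ω

36.0 ohms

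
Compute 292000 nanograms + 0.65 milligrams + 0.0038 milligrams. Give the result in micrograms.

945.8 micrograms

In micrograms:
  292000 nanograms = 292000 × 10^-3 micrograms = 292
  0.65 milligrams = 0.65 × 10^3 micrograms = 650
  0.0038 milligrams = 0.0038 × 10^3 micrograms = 3.8
Sum: 292 + 650 + 3.8 = 945.8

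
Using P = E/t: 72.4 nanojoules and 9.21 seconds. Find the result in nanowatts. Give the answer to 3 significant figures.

(72.4 × 10⁻⁹) / (9.21) = 7.861 × 10⁻⁹ W

7.86 nanowatts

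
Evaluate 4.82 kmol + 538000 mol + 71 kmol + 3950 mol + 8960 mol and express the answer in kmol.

In kmol:
  4.82 kmol → 4.82
  538000 mol = 538000 × 10^-3 kmol = 538
  71 kmol → 71
  3950 mol = 3950 × 10^-3 kmol = 3.95
  8960 mol = 8960 × 10^-3 kmol = 8.96
Sum: 4.82 + 538 + 71 + 3.95 + 8.96 = 626.73

626.73 kmol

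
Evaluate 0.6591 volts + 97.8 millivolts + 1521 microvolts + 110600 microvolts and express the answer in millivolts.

In millivolts:
  0.6591 volts = 0.6591 × 10^3 millivolts = 659.1
  97.8 millivolts → 97.8
  1521 microvolts = 1521 × 10^-3 millivolts = 1.521
  110600 microvolts = 110600 × 10^-3 millivolts = 110.6
Sum: 659.1 + 97.8 + 1.521 + 110.6 = 869.021

869.021 millivolts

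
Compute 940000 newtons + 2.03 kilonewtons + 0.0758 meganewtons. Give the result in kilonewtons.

1017.83 kilonewtons

In kilonewtons:
  940000 newtons = 940000 × 10^-3 kilonewtons = 940
  2.03 kilonewtons → 2.03
  0.0758 meganewtons = 0.0758 × 10^3 kilonewtons = 75.8
Sum: 940 + 2.03 + 75.8 = 1017.83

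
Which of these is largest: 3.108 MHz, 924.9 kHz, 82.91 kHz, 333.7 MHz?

3.108 MHz = 3108000 Hz
924.9 kHz = 924900 Hz
82.91 kHz = 82910 Hz
333.7 MHz = 333700000 Hz

333.7 MHz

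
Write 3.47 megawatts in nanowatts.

mega = 10^6, nano = 10^-9; factor is 10^15.
3.47 × 10^15 = 3470000000000000

3470000000000000 nanowatts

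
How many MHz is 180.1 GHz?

180100 MHz

giga = 10^9, mega = 10^6; factor is 10^3.
180.1 × 10^3 = 180100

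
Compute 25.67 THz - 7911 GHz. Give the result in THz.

In THz:
  25.67 THz → 25.67
  7911 GHz = 7911 × 10⁻³ THz = 7.911
Difference: 25.67 - 7.911 = 17.759

17.759 THz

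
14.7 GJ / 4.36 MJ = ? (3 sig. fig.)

(14.7 × 10^9) / (4.36 × 10^6) = 3.372 × 10^3

3370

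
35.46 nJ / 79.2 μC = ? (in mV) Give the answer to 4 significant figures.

0.4477 mV

(35.46 × 10⁻⁹) / (79.2 × 10⁻⁶) = 0.447727 × 10⁻³ V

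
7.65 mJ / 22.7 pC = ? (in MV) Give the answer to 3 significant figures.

337 MV

(7.65 × 10⁻³) / (22.7 × 10⁻¹²) = 0.337 × 10⁹ V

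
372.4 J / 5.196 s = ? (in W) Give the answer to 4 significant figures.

(372.4) / (5.196) = 71.6705 W

71.67 W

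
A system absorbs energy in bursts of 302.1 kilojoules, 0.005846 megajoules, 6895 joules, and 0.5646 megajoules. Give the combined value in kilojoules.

In kilojoules:
  302.1 kilojoules → 302.1
  0.005846 megajoules = 0.005846 × 10³ kilojoules = 5.846
  6895 joules = 6895 × 10⁻³ kilojoules = 6.895
  0.5646 megajoules = 0.5646 × 10³ kilojoules = 564.6
Sum: 302.1 + 5.846 + 6.895 + 564.6 = 879.441

879.441 kilojoules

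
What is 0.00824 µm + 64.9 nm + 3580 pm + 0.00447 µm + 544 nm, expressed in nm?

625.19 nm

In nm:
  0.00824 µm = 0.00824e3 nm = 8.24
  64.9 nm → 64.9
  3580 pm = 3580e-3 nm = 3.58
  0.00447 µm = 0.00447e3 nm = 4.47
  544 nm → 544
Sum: 8.24 + 64.9 + 3.58 + 4.47 + 544 = 625.19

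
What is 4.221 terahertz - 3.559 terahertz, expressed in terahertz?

0.662 terahertz

In terahertz:
  4.221 terahertz → 4.221
  3.559 terahertz → 3.559
Difference: 4.221 - 3.559 = 0.662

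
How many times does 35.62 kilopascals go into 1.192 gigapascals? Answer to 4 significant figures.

(1.192 × 10^9) / (35.62 × 10^3) = 0.033464 × 10^6

33460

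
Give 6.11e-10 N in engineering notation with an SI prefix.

611 pN

= 611e-12 N; 1e-12 is pico.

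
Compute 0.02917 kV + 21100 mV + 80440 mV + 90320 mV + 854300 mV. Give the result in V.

1075.33 V

In V:
  0.02917 kV = 0.02917 × 10^3 V = 29.17
  21100 mV = 21100 × 10^-3 V = 21.1
  80440 mV = 80440 × 10^-3 V = 80.44
  90320 mV = 90320 × 10^-3 V = 90.32
  854300 mV = 854300 × 10^-3 V = 854.3
Sum: 29.17 + 21.1 + 80.44 + 90.32 + 854.3 = 1075.33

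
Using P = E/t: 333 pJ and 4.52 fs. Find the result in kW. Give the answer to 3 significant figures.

73.7 kW

(333 × 10⁻¹²) / (4.52 × 10⁻¹⁵) = 73.673 × 10³ W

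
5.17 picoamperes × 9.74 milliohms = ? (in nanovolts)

0.0000503558 nanovolts

5.17 × 10⁻¹² × 9.74 × 10⁻³ = 50.3558 × 10⁻¹⁵ V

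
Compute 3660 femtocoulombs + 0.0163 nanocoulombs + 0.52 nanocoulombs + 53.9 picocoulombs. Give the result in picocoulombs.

593.86 picocoulombs

In picocoulombs:
  3660 femtocoulombs = 3660 × 10^-3 picocoulombs = 3.66
  0.0163 nanocoulombs = 0.0163 × 10^3 picocoulombs = 16.3
  0.52 nanocoulombs = 0.52 × 10^3 picocoulombs = 520
  53.9 picocoulombs → 53.9
Sum: 3.66 + 16.3 + 520 + 53.9 = 593.86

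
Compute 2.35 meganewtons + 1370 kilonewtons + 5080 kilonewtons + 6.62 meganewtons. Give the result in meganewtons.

In meganewtons:
  2.35 meganewtons → 2.35
  1370 kilonewtons = 1370 × 10^-3 meganewtons = 1.37
  5080 kilonewtons = 5080 × 10^-3 meganewtons = 5.08
  6.62 meganewtons → 6.62
Sum: 2.35 + 1.37 + 5.08 + 6.62 = 15.42

15.42 meganewtons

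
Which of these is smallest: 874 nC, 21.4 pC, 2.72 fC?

2.72 fC

874 nC = 0.000000874 C
21.4 pC = 0.0000000000214 C
2.72 fC = 0.00000000000000272 C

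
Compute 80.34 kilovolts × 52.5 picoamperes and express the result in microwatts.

80.34e3 × 52.5e-12 = 4217.85e-9 W

4.21785 microwatts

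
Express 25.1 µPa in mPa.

0.0251 mPa

micro = 10^-6, milli = 10^-3; factor is 10^-3.
25.1 × 10^-3 = 0.0251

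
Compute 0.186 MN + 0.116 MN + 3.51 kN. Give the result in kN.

305.51 kN

In kN:
  0.186 MN = 0.186 × 10³ kN = 186
  0.116 MN = 0.116 × 10³ kN = 116
  3.51 kN → 3.51
Sum: 186 + 116 + 3.51 = 305.51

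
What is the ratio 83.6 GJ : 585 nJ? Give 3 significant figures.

(83.6e9) / (585e-9) = 0.1429e18

143000000000000000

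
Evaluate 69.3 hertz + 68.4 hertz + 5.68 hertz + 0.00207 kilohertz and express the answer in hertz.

145.45 hertz

In hertz:
  69.3 hertz → 69.3
  68.4 hertz → 68.4
  5.68 hertz → 5.68
  0.00207 kilohertz = 0.00207 × 10³ hertz = 2.07
Sum: 69.3 + 68.4 + 5.68 + 2.07 = 145.45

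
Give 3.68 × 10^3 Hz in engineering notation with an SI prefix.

= 3.68 × 10^3 Hz; 10^3 is kilo.

3.68 kHz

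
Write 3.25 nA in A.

nano = 10^-9, (no prefix) = 10^0; factor is 10^-9.
3.25 × 10^-9 = 0.00000000325

0.00000000325 A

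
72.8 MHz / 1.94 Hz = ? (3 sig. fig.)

(72.8 × 10⁶) / (1.94) = 37.53 × 10⁶

37500000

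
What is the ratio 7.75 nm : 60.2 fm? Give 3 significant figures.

129000

(7.75 × 10^-9) / (60.2 × 10^-15) = 0.1287 × 10^6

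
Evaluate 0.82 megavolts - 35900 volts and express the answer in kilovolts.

In kilovolts:
  0.82 megavolts = 0.82 × 10^3 kilovolts = 820
  35900 volts = 35900 × 10^-3 kilovolts = 35.9
Difference: 820 - 35.9 = 784.1

784.1 kilovolts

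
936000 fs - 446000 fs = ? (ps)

490 ps

In ps:
  936000 fs = 936000e-3 ps = 936
  446000 fs = 446000e-3 ps = 446
Difference: 936 - 446 = 490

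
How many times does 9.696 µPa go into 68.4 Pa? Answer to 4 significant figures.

7054000

(68.4) / (9.696 × 10⁻⁶) = 7.0545 × 10⁶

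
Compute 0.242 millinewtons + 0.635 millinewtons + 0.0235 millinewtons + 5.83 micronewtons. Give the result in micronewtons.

In micronewtons:
  0.242 millinewtons = 0.242 × 10^3 micronewtons = 242
  0.635 millinewtons = 0.635 × 10^3 micronewtons = 635
  0.0235 millinewtons = 0.0235 × 10^3 micronewtons = 23.5
  5.83 micronewtons → 5.83
Sum: 242 + 635 + 23.5 + 5.83 = 906.33

906.33 micronewtons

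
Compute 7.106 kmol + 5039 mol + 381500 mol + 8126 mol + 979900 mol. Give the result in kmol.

In kmol:
  7.106 kmol → 7.106
  5039 mol = 5039 × 10⁻³ kmol = 5.039
  381500 mol = 381500 × 10⁻³ kmol = 381.5
  8126 mol = 8126 × 10⁻³ kmol = 8.126
  979900 mol = 979900 × 10⁻³ kmol = 979.9
Sum: 7.106 + 5.039 + 381.5 + 8.126 + 979.9 = 1381.671

1381.671 kmol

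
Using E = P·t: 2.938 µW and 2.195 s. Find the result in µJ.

6.44891 µJ

2.938e-6 × 2.195 = 6.44891e-6 J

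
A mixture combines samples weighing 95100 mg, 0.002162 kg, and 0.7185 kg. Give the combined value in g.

In g:
  95100 mg = 95100 × 10^-3 g = 95.1
  0.002162 kg = 0.002162 × 10^3 g = 2.162
  0.7185 kg = 0.7185 × 10^3 g = 718.5
Sum: 95.1 + 2.162 + 718.5 = 815.762

815.762 g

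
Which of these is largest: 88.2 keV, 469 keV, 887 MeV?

887 MeV

88.2 keV = 88200 eV
469 keV = 469000 eV
887 MeV = 887000000 eV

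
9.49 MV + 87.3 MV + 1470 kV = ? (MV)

98.26 MV

In MV:
  9.49 MV → 9.49
  87.3 MV → 87.3
  1470 kV = 1470 × 10^-3 MV = 1.47
Sum: 9.49 + 87.3 + 1.47 = 98.26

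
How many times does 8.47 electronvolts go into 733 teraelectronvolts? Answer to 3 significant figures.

(733 × 10¹²) / (8.47) = 86.54 × 10¹²

86500000000000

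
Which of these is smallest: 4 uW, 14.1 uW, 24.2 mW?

4 uW

4 uW = 0.000004 W
14.1 uW = 0.0000141 W
24.2 mW = 0.0242 W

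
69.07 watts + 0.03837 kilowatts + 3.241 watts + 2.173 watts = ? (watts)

112.854 watts

In watts:
  69.07 watts → 69.07
  0.03837 kilowatts = 0.03837e3 watts = 38.37
  3.241 watts → 3.241
  2.173 watts → 2.173
Sum: 69.07 + 38.37 + 3.241 + 2.173 = 112.854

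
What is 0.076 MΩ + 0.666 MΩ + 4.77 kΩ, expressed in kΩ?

746.77 kΩ

In kΩ:
  0.076 MΩ = 0.076e3 kΩ = 76
  0.666 MΩ = 0.666e3 kΩ = 666
  4.77 kΩ → 4.77
Sum: 76 + 666 + 4.77 = 746.77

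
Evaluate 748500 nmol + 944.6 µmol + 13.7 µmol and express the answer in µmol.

1706.8 µmol

In µmol:
  748500 nmol = 748500 × 10^-3 µmol = 748.5
  944.6 µmol → 944.6
  13.7 µmol → 13.7
Sum: 748.5 + 944.6 + 13.7 = 1706.8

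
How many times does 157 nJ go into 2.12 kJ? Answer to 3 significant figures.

(2.12 × 10³) / (157 × 10⁻⁹) = 0.0135 × 10¹²

13500000000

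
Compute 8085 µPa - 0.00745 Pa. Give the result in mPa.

0.635 mPa

In mPa:
  8085 µPa = 8085 × 10^-3 mPa = 8.085
  0.00745 Pa = 0.00745 × 10^3 mPa = 7.45
Difference: 8.085 - 7.45 = 0.635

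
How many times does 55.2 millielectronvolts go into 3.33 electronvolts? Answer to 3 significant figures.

60.3

(3.33) / (55.2e-3) = 0.06033e3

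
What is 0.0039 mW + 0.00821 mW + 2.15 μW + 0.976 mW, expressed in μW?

In μW:
  0.0039 mW = 0.0039 × 10^3 μW = 3.9
  0.00821 mW = 0.00821 × 10^3 μW = 8.21
  2.15 μW → 2.15
  0.976 mW = 0.976 × 10^3 μW = 976
Sum: 3.9 + 8.21 + 2.15 + 976 = 990.26

990.26 μW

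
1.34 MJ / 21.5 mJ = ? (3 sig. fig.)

62300000

(1.34 × 10⁶) / (21.5 × 10⁻³) = 0.06233 × 10⁹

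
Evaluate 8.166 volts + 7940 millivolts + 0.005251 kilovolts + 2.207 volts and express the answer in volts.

23.564 volts

In volts:
  8.166 volts → 8.166
  7940 millivolts = 7940 × 10^-3 volts = 7.94
  0.005251 kilovolts = 0.005251 × 10^3 volts = 5.251
  2.207 volts → 2.207
Sum: 8.166 + 7.94 + 5.251 + 2.207 = 23.564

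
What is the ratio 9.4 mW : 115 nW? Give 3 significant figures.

(9.4e-3) / (115e-9) = 0.08174e6

81700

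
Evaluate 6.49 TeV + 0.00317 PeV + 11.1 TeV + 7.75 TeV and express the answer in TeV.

28.51 TeV

In TeV:
  6.49 TeV → 6.49
  0.00317 PeV = 0.00317 × 10³ TeV = 3.17
  11.1 TeV → 11.1
  7.75 TeV → 7.75
Sum: 6.49 + 3.17 + 11.1 + 7.75 = 28.51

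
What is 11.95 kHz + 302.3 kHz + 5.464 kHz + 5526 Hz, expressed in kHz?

325.24 kHz

In kHz:
  11.95 kHz → 11.95
  302.3 kHz → 302.3
  5.464 kHz → 5.464
  5526 Hz = 5526e-3 kHz = 5.526
Sum: 11.95 + 302.3 + 5.464 + 5.526 = 325.24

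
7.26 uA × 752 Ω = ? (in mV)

5.45952 mV

7.26 × 10⁻⁶ × 752 = 5459.52 × 10⁻⁶ V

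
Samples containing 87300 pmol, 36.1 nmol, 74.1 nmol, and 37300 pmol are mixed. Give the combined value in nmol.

234.8 nmol

In nmol:
  87300 pmol = 87300 × 10^-3 nmol = 87.3
  36.1 nmol → 36.1
  74.1 nmol → 74.1
  37300 pmol = 37300 × 10^-3 nmol = 37.3
Sum: 87.3 + 36.1 + 74.1 + 37.3 = 234.8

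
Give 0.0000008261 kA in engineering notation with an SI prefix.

826.1 uA

= 826.1 × 10⁻⁶ A; 10⁻⁶ is micro.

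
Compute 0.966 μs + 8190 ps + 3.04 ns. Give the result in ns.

In ns:
  0.966 μs = 0.966e3 ns = 966
  8190 ps = 8190e-3 ns = 8.19
  3.04 ns → 3.04
Sum: 966 + 8.19 + 3.04 = 977.23

977.23 ns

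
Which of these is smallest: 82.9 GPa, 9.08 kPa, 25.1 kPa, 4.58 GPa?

9.08 kPa

82.9 GPa = 82900000000 Pa
9.08 kPa = 9080 Pa
25.1 kPa = 25100 Pa
4.58 GPa = 4580000000 Pa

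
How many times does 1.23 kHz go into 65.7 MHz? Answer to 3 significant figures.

53400

(65.7e6) / (1.23e3) = 53.41e3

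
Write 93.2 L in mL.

93200 mL

(no prefix) = 10^0, milli = 10^-3; factor is 10^3.
93.2 × 10^3 = 93200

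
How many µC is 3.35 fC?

femto = 10⁻¹⁵, micro = 10⁻⁶; factor is 10⁻⁹.
3.35 × 10⁻⁹ = 0.00000000335

0.00000000335 µC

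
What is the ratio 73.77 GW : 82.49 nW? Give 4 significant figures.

(73.77 × 10⁹) / (82.49 × 10⁻⁹) = 0.89429 × 10¹⁸

894300000000000000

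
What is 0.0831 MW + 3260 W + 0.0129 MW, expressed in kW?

In kW:
  0.0831 MW = 0.0831 × 10^3 kW = 83.1
  3260 W = 3260 × 10^-3 kW = 3.26
  0.0129 MW = 0.0129 × 10^3 kW = 12.9
Sum: 83.1 + 3.26 + 12.9 = 99.26

99.26 kW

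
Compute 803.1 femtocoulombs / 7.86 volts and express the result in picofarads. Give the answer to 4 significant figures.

0.1022 picofarads

(803.1 × 10^-15) / (7.86) = 102.176 × 10^-15 F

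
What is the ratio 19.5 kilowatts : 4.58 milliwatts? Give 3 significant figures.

4260000

(19.5 × 10³) / (4.58 × 10⁻³) = 4.258 × 10⁶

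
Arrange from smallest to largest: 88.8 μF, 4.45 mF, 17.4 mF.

88.8 μF = 0.0000888 F
4.45 mF = 0.00445 F
17.4 mF = 0.0174 F

88.8 μF < 4.45 mF < 17.4 mF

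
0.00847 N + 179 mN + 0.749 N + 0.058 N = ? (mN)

994.47 mN

In mN:
  0.00847 N = 0.00847e3 mN = 8.47
  179 mN → 179
  0.749 N = 0.749e3 mN = 749
  0.058 N = 0.058e3 mN = 58
Sum: 8.47 + 179 + 749 + 58 = 994.47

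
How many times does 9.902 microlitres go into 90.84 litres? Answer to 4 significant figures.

(90.84) / (9.902 × 10^-6) = 9.1739 × 10^6

9174000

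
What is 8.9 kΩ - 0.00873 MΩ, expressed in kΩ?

0.17 kΩ

In kΩ:
  8.9 kΩ → 8.9
  0.00873 MΩ = 0.00873e3 kΩ = 8.73
Difference: 8.9 - 8.73 = 0.17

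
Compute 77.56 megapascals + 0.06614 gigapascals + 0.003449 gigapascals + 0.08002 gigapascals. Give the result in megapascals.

In megapascals:
  77.56 megapascals → 77.56
  0.06614 gigapascals = 0.06614e3 megapascals = 66.14
  0.003449 gigapascals = 0.003449e3 megapascals = 3.449
  0.08002 gigapascals = 0.08002e3 megapascals = 80.02
Sum: 77.56 + 66.14 + 3.449 + 80.02 = 227.169

227.169 megapascals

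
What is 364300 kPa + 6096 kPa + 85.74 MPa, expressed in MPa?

456.136 MPa

In MPa:
  364300 kPa = 364300 × 10^-3 MPa = 364.3
  6096 kPa = 6096 × 10^-3 MPa = 6.096
  85.74 MPa → 85.74
Sum: 364.3 + 6.096 + 85.74 = 456.136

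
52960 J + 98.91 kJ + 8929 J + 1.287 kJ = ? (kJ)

In kJ:
  52960 J = 52960 × 10⁻³ kJ = 52.96
  98.91 kJ → 98.91
  8929 J = 8929 × 10⁻³ kJ = 8.929
  1.287 kJ → 1.287
Sum: 52.96 + 98.91 + 8.929 + 1.287 = 162.086

162.086 kJ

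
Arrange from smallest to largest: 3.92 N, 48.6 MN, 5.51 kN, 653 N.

3.92 N = 3.92 N
48.6 MN = 48600000 N
5.51 kN = 5510 N
653 N = 653 N

3.92 N < 653 N < 5.51 kN < 48.6 MN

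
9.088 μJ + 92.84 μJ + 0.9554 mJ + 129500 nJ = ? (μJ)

1186.828 μJ

In μJ:
  9.088 μJ → 9.088
  92.84 μJ → 92.84
  0.9554 mJ = 0.9554 × 10³ μJ = 955.4
  129500 nJ = 129500 × 10⁻³ μJ = 129.5
Sum: 9.088 + 92.84 + 955.4 + 129.5 = 1186.828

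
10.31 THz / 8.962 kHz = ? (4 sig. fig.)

1150000000

(10.31 × 10^12) / (8.962 × 10^3) = 1.1504 × 10^9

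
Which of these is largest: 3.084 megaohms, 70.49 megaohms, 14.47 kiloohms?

70.49 megaohms

3.084 megaohms = 3084000 ohms
70.49 megaohms = 70490000 ohms
14.47 kiloohms = 14470 ohms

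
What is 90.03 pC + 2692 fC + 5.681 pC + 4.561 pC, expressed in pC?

In pC:
  90.03 pC → 90.03
  2692 fC = 2692e-3 pC = 2.692
  5.681 pC → 5.681
  4.561 pC → 4.561
Sum: 90.03 + 2.692 + 5.681 + 4.561 = 102.964

102.964 pC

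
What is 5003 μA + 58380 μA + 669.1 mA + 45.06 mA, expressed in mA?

In mA:
  5003 μA = 5003e-3 mA = 5.003
  58380 μA = 58380e-3 mA = 58.38
  669.1 mA → 669.1
  45.06 mA → 45.06
Sum: 5.003 + 58.38 + 669.1 + 45.06 = 777.543

777.543 mA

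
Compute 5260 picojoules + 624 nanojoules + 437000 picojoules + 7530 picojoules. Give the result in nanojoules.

In nanojoules:
  5260 picojoules = 5260 × 10^-3 nanojoules = 5.26
  624 nanojoules → 624
  437000 picojoules = 437000 × 10^-3 nanojoules = 437
  7530 picojoules = 7530 × 10^-3 nanojoules = 7.53
Sum: 5.26 + 624 + 437 + 7.53 = 1073.79

1073.79 nanojoules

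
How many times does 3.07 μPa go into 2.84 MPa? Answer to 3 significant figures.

(2.84e6) / (3.07e-6) = 0.9251e12

925000000000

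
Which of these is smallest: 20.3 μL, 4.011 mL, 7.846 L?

20.3 μL

20.3 μL = 0.0000203 L
4.011 mL = 0.004011 L
7.846 L = 7.846 L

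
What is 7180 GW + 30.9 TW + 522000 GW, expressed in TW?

In TW:
  7180 GW = 7180 × 10⁻³ TW = 7.18
  30.9 TW → 30.9
  522000 GW = 522000 × 10⁻³ TW = 522
Sum: 7.18 + 30.9 + 522 = 560.08

560.08 TW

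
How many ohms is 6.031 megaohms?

mega = 10⁶, (no prefix) = 10⁰; factor is 10⁶.
6.031 × 10⁶ = 6031000

6031000 ohms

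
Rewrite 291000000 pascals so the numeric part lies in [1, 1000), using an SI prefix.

= 291 × 10^6 pascals; 10^6 is mega.

291 megapascals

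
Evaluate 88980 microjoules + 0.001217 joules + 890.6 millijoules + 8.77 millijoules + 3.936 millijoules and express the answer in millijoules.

993.503 millijoules

In millijoules:
  88980 microjoules = 88980 × 10^-3 millijoules = 88.98
  0.001217 joules = 0.001217 × 10^3 millijoules = 1.217
  890.6 millijoules → 890.6
  8.77 millijoules → 8.77
  3.936 millijoules → 3.936
Sum: 88.98 + 1.217 + 890.6 + 8.77 + 3.936 = 993.503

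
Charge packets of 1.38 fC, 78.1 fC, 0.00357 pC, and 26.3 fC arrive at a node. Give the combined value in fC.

109.35 fC

In fC:
  1.38 fC → 1.38
  78.1 fC → 78.1
  0.00357 pC = 0.00357 × 10³ fC = 3.57
  26.3 fC → 26.3
Sum: 1.38 + 78.1 + 3.57 + 26.3 = 109.35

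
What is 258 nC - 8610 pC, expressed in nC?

In nC:
  258 nC → 258
  8610 pC = 8610 × 10^-3 nC = 8.61
Difference: 258 - 8.61 = 249.39

249.39 nC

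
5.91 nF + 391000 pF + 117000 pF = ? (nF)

In nF:
  5.91 nF → 5.91
  391000 pF = 391000 × 10⁻³ nF = 391
  117000 pF = 117000 × 10⁻³ nF = 117
Sum: 5.91 + 391 + 117 = 513.91

513.91 nF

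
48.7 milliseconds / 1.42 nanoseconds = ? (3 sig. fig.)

34300000

(48.7 × 10⁻³) / (1.42 × 10⁻⁹) = 34.3 × 10⁶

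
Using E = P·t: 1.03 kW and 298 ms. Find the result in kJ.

0.30694 kJ

1.03 × 10³ × 298 × 10⁻³ = 306.94 J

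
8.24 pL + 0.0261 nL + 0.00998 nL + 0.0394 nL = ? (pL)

83.72 pL

In pL:
  8.24 pL → 8.24
  0.0261 nL = 0.0261e3 pL = 26.1
  0.00998 nL = 0.00998e3 pL = 9.98
  0.0394 nL = 0.0394e3 pL = 39.4
Sum: 8.24 + 26.1 + 9.98 + 39.4 = 83.72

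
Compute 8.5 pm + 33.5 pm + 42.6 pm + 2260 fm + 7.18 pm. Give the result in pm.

In pm:
  8.5 pm → 8.5
  33.5 pm → 33.5
  42.6 pm → 42.6
  2260 fm = 2260e-3 pm = 2.26
  7.18 pm → 7.18
Sum: 8.5 + 33.5 + 42.6 + 2.26 + 7.18 = 94.04

94.04 pm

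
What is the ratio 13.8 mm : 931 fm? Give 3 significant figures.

(13.8 × 10⁻³) / (931 × 10⁻¹⁵) = 0.01482 × 10¹²

14800000000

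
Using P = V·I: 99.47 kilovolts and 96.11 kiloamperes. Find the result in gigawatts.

9.5600617 gigawatts

99.47e3 × 96.11e3 = 9560.0617e6 W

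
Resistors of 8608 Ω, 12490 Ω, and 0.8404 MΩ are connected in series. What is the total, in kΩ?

861.498 kΩ

In kΩ:
  8608 Ω = 8608 × 10^-3 kΩ = 8.608
  12490 Ω = 12490 × 10^-3 kΩ = 12.49
  0.8404 MΩ = 0.8404 × 10^3 kΩ = 840.4
Sum: 8.608 + 12.49 + 840.4 = 861.498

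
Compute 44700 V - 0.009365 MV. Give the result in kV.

35.335 kV

In kV:
  44700 V = 44700 × 10⁻³ kV = 44.7
  0.009365 MV = 0.009365 × 10³ kV = 9.365
Difference: 44.7 - 9.365 = 35.335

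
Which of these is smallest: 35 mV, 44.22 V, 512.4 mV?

35 mV = 0.035 V
44.22 V = 44.22 V
512.4 mV = 0.5124 V

35 mV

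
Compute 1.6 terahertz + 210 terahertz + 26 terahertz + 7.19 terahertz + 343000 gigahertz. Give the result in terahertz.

In terahertz:
  1.6 terahertz → 1.6
  210 terahertz → 210
  26 terahertz → 26
  7.19 terahertz → 7.19
  343000 gigahertz = 343000 × 10^-3 terahertz = 343
Sum: 1.6 + 210 + 26 + 7.19 + 343 = 587.79

587.79 terahertz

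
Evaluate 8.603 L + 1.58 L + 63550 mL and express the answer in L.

In L:
  8.603 L → 8.603
  1.58 L → 1.58
  63550 mL = 63550 × 10^-3 L = 63.55
Sum: 8.603 + 1.58 + 63.55 = 73.733

73.733 L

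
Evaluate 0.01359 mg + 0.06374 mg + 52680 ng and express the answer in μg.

130.01 μg

In μg:
  0.01359 mg = 0.01359e3 μg = 13.59
  0.06374 mg = 0.06374e3 μg = 63.74
  52680 ng = 52680e-3 μg = 52.68
Sum: 13.59 + 63.74 + 52.68 = 130.01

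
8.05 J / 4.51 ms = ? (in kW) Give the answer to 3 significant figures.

(8.05) / (4.51 × 10⁻³) = 1.7849 × 10³ W

1.78 kW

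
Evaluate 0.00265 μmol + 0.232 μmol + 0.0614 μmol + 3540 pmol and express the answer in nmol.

299.59 nmol

In nmol:
  0.00265 μmol = 0.00265 × 10³ nmol = 2.65
  0.232 μmol = 0.232 × 10³ nmol = 232
  0.0614 μmol = 0.0614 × 10³ nmol = 61.4
  3540 pmol = 3540 × 10⁻³ nmol = 3.54
Sum: 2.65 + 232 + 61.4 + 3.54 = 299.59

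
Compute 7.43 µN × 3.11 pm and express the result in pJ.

0.0000231073 pJ

7.43 × 10⁻⁶ × 3.11 × 10⁻¹² = 23.1073 × 10⁻¹⁸ J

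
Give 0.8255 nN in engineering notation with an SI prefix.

= 825.5e-12 N; 1e-12 is pico.

825.5 pN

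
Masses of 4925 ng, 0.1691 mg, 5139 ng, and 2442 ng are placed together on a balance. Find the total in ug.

181.606 ug

In ug:
  4925 ng = 4925 × 10^-3 ug = 4.925
  0.1691 mg = 0.1691 × 10^3 ug = 169.1
  5139 ng = 5139 × 10^-3 ug = 5.139
  2442 ng = 2442 × 10^-3 ug = 2.442
Sum: 4.925 + 169.1 + 5.139 + 2.442 = 181.606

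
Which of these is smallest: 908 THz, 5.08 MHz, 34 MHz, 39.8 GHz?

5.08 MHz

908 THz = 908000000000000 Hz
5.08 MHz = 5080000 Hz
34 MHz = 34000000 Hz
39.8 GHz = 39800000000 Hz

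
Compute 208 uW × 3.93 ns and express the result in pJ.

0.81744 pJ

208 × 10⁻⁶ × 3.93 × 10⁻⁹ = 817.44 × 10⁻¹⁵ J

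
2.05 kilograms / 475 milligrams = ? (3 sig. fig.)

(2.05e3) / (475e-3) = 0.004316e6

4320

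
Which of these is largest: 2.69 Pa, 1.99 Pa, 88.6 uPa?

2.69 Pa

2.69 Pa = 2.69 Pa
1.99 Pa = 1.99 Pa
88.6 uPa = 0.0000886 Pa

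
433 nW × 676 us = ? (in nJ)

0.292708 nJ

433 × 10⁻⁹ × 676 × 10⁻⁶ = 292708 × 10⁻¹⁵ J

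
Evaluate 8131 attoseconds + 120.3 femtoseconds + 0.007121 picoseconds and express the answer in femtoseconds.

135.552 femtoseconds

In femtoseconds:
  8131 attoseconds = 8131 × 10⁻³ femtoseconds = 8.131
  120.3 femtoseconds → 120.3
  0.007121 picoseconds = 0.007121 × 10³ femtoseconds = 7.121
Sum: 8.131 + 120.3 + 7.121 = 135.552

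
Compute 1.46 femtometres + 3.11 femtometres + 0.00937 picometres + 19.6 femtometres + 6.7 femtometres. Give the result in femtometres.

In femtometres:
  1.46 femtometres → 1.46
  3.11 femtometres → 3.11
  0.00937 picometres = 0.00937e3 femtometres = 9.37
  19.6 femtometres → 19.6
  6.7 femtometres → 6.7
Sum: 1.46 + 3.11 + 9.37 + 19.6 + 6.7 = 40.24

40.24 femtometres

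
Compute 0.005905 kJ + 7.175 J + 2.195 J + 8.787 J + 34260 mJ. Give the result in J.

In J:
  0.005905 kJ = 0.005905 × 10^3 J = 5.905
  7.175 J → 7.175
  2.195 J → 2.195
  8.787 J → 8.787
  34260 mJ = 34260 × 10^-3 J = 34.26
Sum: 5.905 + 7.175 + 2.195 + 8.787 + 34.26 = 58.322

58.322 J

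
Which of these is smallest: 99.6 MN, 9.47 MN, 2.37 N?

99.6 MN = 99600000 N
9.47 MN = 9470000 N
2.37 N = 2.37 N

2.37 N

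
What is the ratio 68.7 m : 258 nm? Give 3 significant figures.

(68.7) / (258 × 10^-9) = 0.2663 × 10^9

266000000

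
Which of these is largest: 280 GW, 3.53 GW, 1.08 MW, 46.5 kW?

280 GW = 280000000000 W
3.53 GW = 3530000000 W
1.08 MW = 1080000 W
46.5 kW = 46500 W

280 GW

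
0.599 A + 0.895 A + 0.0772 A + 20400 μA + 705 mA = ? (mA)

In mA:
  0.599 A = 0.599 × 10^3 mA = 599
  0.895 A = 0.895 × 10^3 mA = 895
  0.0772 A = 0.0772 × 10^3 mA = 77.2
  20400 μA = 20400 × 10^-3 mA = 20.4
  705 mA → 705
Sum: 599 + 895 + 77.2 + 20.4 + 705 = 2296.6

2296.6 mA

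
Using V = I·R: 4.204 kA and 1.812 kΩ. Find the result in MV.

7.617648 MV

4.204 × 10^3 × 1.812 × 10^3 = 7.617648 × 10^6 V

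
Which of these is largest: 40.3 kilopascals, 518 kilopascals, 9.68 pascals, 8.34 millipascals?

40.3 kilopascals = 40300 pascals
518 kilopascals = 518000 pascals
9.68 pascals = 9.68 pascals
8.34 millipascals = 0.00834 pascals

518 kilopascals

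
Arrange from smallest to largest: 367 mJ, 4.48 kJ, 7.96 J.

367 mJ < 7.96 J < 4.48 kJ

367 mJ = 0.367 J
4.48 kJ = 4480 J
7.96 J = 7.96 J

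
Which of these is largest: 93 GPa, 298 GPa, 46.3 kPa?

298 GPa

93 GPa = 93000000000 Pa
298 GPa = 298000000000 Pa
46.3 kPa = 46300 Pa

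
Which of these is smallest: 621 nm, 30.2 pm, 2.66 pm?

2.66 pm

621 nm = 0.000000621 m
30.2 pm = 0.0000000000302 m
2.66 pm = 0.00000000000266 m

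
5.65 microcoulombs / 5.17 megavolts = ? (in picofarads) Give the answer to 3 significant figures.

(5.65e-6) / (5.17e6) = 1.0928e-12 F

1.09 picofarads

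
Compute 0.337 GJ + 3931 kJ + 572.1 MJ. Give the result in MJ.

In MJ:
  0.337 GJ = 0.337 × 10^3 MJ = 337
  3931 kJ = 3931 × 10^-3 MJ = 3.931
  572.1 MJ → 572.1
Sum: 337 + 3.931 + 572.1 = 913.031

913.031 MJ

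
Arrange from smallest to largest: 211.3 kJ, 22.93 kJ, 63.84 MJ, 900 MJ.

211.3 kJ = 211300 J
22.93 kJ = 22930 J
63.84 MJ = 63840000 J
900 MJ = 900000000 J

22.93 kJ < 211.3 kJ < 63.84 MJ < 900 MJ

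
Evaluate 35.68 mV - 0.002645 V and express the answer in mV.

In mV:
  35.68 mV → 35.68
  0.002645 V = 0.002645 × 10³ mV = 2.645
Difference: 35.68 - 2.645 = 33.035

33.035 mV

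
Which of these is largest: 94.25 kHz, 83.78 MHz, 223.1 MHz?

223.1 MHz

94.25 kHz = 94250 Hz
83.78 MHz = 83780000 Hz
223.1 MHz = 223100000 Hz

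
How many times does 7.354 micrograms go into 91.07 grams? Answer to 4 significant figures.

(91.07) / (7.354 × 10⁻⁶) = 12.384 × 10⁶

12380000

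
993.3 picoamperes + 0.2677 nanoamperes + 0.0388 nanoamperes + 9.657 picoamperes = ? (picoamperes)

1309.457 picoamperes

In picoamperes:
  993.3 picoamperes → 993.3
  0.2677 nanoamperes = 0.2677 × 10³ picoamperes = 267.7
  0.0388 nanoamperes = 0.0388 × 10³ picoamperes = 38.8
  9.657 picoamperes → 9.657
Sum: 993.3 + 267.7 + 38.8 + 9.657 = 1309.457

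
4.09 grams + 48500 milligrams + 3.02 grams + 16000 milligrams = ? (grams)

71.61 grams

In grams:
  4.09 grams → 4.09
  48500 milligrams = 48500 × 10^-3 grams = 48.5
  3.02 grams → 3.02
  16000 milligrams = 16000 × 10^-3 grams = 16
Sum: 4.09 + 48.5 + 3.02 + 16 = 71.61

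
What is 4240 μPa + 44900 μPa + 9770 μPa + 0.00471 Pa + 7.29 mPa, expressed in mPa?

70.91 mPa

In mPa:
  4240 μPa = 4240 × 10^-3 mPa = 4.24
  44900 μPa = 44900 × 10^-3 mPa = 44.9
  9770 μPa = 9770 × 10^-3 mPa = 9.77
  0.00471 Pa = 0.00471 × 10^3 mPa = 4.71
  7.29 mPa → 7.29
Sum: 4.24 + 44.9 + 9.77 + 4.71 + 7.29 = 70.91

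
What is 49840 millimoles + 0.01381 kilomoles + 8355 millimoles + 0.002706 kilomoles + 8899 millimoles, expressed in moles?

In moles:
  49840 millimoles = 49840 × 10^-3 moles = 49.84
  0.01381 kilomoles = 0.01381 × 10^3 moles = 13.81
  8355 millimoles = 8355 × 10^-3 moles = 8.355
  0.002706 kilomoles = 0.002706 × 10^3 moles = 2.706
  8899 millimoles = 8899 × 10^-3 moles = 8.899
Sum: 49.84 + 13.81 + 8.355 + 2.706 + 8.899 = 83.61

83.61 moles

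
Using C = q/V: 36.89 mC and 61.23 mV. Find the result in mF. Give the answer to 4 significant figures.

(36.89e-3) / (61.23e-3) = 0.602482 F

602.5 mF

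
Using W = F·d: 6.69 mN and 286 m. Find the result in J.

1.91334 J

6.69e-3 × 286 = 1913.34e-3 J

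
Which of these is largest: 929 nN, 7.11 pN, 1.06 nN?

929 nN = 0.000000929 N
7.11 pN = 0.00000000000711 N
1.06 nN = 0.00000000106 N

929 nN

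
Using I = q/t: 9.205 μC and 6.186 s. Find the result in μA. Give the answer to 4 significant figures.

1.488 μA

(9.205e-6) / (6.186) = 1.48804e-6 A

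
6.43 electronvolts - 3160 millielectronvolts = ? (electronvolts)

In electronvolts:
  6.43 electronvolts → 6.43
  3160 millielectronvolts = 3160 × 10^-3 electronvolts = 3.16
Difference: 6.43 - 3.16 = 3.27

3.27 electronvolts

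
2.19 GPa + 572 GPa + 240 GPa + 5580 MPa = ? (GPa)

In GPa:
  2.19 GPa → 2.19
  572 GPa → 572
  240 GPa → 240
  5580 MPa = 5580 × 10⁻³ GPa = 5.58
Sum: 2.19 + 572 + 240 + 5.58 = 819.77

819.77 GPa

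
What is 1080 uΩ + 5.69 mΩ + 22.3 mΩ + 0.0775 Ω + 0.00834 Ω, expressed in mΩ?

114.91 mΩ

In mΩ:
  1080 uΩ = 1080 × 10⁻³ mΩ = 1.08
  5.69 mΩ → 5.69
  22.3 mΩ → 22.3
  0.0775 Ω = 0.0775 × 10³ mΩ = 77.5
  0.00834 Ω = 0.00834 × 10³ mΩ = 8.34
Sum: 1.08 + 5.69 + 22.3 + 77.5 + 8.34 = 114.91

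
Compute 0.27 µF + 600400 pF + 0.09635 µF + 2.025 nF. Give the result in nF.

In nF:
  0.27 µF = 0.27e3 nF = 270
  600400 pF = 600400e-3 nF = 600.4
  0.09635 µF = 0.09635e3 nF = 96.35
  2.025 nF → 2.025
Sum: 270 + 600.4 + 96.35 + 2.025 = 968.775

968.775 nF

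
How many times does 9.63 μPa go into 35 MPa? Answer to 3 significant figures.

3630000000000

(35 × 10^6) / (9.63 × 10^-6) = 3.634 × 10^12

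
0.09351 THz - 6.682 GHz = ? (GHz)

86.828 GHz

In GHz:
  0.09351 THz = 0.09351 × 10^3 GHz = 93.51
  6.682 GHz → 6.682
Difference: 93.51 - 6.682 = 86.828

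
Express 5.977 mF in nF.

5977000 nF

milli = 1e-3, nano = 1e-9; factor is 1e6.
5.977 × 1e6 = 5977000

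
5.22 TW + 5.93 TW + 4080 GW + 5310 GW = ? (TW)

In TW:
  5.22 TW → 5.22
  5.93 TW → 5.93
  4080 GW = 4080 × 10⁻³ TW = 4.08
  5310 GW = 5310 × 10⁻³ TW = 5.31
Sum: 5.22 + 5.93 + 4.08 + 5.31 = 20.54

20.54 TW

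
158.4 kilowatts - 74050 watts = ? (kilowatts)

In kilowatts:
  158.4 kilowatts → 158.4
  74050 watts = 74050e-3 kilowatts = 74.05
Difference: 158.4 - 74.05 = 84.35

84.35 kilowatts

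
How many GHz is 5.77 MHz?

0.00577 GHz

mega = 1e6, giga = 1e9; factor is 1e-3.
5.77 × 1e-3 = 0.00577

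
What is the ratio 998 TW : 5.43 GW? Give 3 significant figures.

(998e12) / (5.43e9) = 183.8e3

184000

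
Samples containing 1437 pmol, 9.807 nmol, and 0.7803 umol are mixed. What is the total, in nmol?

In nmol:
  1437 pmol = 1437e-3 nmol = 1.437
  9.807 nmol → 9.807
  0.7803 umol = 0.7803e3 nmol = 780.3
Sum: 1.437 + 9.807 + 780.3 = 791.544

791.544 nmol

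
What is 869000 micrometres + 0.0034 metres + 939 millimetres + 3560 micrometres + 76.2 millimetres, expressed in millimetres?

In millimetres:
  869000 micrometres = 869000 × 10^-3 millimetres = 869
  0.0034 metres = 0.0034 × 10^3 millimetres = 3.4
  939 millimetres → 939
  3560 micrometres = 3560 × 10^-3 millimetres = 3.56
  76.2 millimetres → 76.2
Sum: 869 + 3.4 + 939 + 3.56 + 76.2 = 1891.16

1891.16 millimetres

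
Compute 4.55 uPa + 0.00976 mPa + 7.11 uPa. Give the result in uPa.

In uPa:
  4.55 uPa → 4.55
  0.00976 mPa = 0.00976 × 10³ uPa = 9.76
  7.11 uPa → 7.11
Sum: 4.55 + 9.76 + 7.11 = 21.42

21.42 uPa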